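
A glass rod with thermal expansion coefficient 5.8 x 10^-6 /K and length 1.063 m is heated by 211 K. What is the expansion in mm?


Thermal expansion formula: dL = alpha * L0 * dT
  dL = (5.8 x 10^-6) * 1.063 * 211 = 0.0013009 m
Convert to mm: 0.0013009 * 1000 = 1.3009 mm

1.3009 mm


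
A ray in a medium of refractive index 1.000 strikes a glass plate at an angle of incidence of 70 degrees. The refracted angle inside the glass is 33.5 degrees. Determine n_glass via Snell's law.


Apply Snell's law: n1 * sin(theta1) = n2 * sin(theta2)
  n2 = n1 * sin(theta1) / sin(theta2)
  sin(70) = 0.939693
  sin(33.5) = 0.551937
  n2 = 1.000 * 0.939693 / 0.551937 = 1.7025

1.7025


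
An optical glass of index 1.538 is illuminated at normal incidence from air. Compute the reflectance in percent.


Fresnel reflectance at normal incidence:
  R = ((n - 1)/(n + 1))^2
  (n - 1)/(n + 1) = (1.538 - 1)/(1.538 + 1) = 0.211978
  R = 0.211978^2 = 0.0449347
  R(%) = 0.0449347 * 100 = 4.493%

4.493%


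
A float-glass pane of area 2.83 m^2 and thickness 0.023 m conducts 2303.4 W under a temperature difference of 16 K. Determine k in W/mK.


Fourier's law rearranged: k = Q * t / (A * dT)
  Numerator = 2303.4 * 0.023 = 52.9782
  Denominator = 2.83 * 16 = 45.28
  k = 52.9782 / 45.28 = 1.17 W/mK

1.17 W/mK


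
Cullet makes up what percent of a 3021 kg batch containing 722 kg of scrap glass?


Cullet ratio = (cullet mass / total batch mass) * 100
  Ratio = 722 / 3021 * 100 = 23.9%

23.9%


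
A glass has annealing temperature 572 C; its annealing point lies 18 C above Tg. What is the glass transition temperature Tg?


Rearrange T_anneal = Tg + offset for Tg:
  Tg = T_anneal - offset = 572 - 18 = 554 C

554 C


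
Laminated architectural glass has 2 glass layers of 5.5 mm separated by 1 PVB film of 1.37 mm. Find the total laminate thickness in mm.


Total thickness = glass contribution + PVB contribution
  Glass: 2 * 5.5 = 11.0 mm
  PVB: 1 * 1.37 = 1.37 mm
  Total = 11.0 + 1.37 = 12.37 mm

12.37 mm


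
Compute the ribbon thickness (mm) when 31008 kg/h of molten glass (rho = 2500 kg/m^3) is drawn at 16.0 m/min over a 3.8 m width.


Ribbon cross-section from mass balance:
  Volume rate = throughput / density = 31008 / 2500 = 12.4032 m^3/h
  thickness = volume rate / (speed * 60 * width), i.e.
  thickness = throughput / (60 * speed * width * density) * 1000
  thickness = 31008 / (60 * 16.0 * 3.8 * 2500) * 1000 = 3.4 mm

3.4 mm


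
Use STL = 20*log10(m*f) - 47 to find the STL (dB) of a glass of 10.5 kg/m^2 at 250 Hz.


Mass law: STL = 20 * log10(m * f) - 47
  m * f = 10.5 * 250 = 2625
  log10(2625) = 3.41913
  STL = 20 * 3.41913 - 47 = 68.3826 - 47 = 21.4 dB

21.4 dB


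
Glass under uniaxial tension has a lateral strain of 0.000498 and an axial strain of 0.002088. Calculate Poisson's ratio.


Poisson's ratio: nu = lateral strain / axial strain
  nu = 0.000498 / 0.002088 = 0.2385

0.2385


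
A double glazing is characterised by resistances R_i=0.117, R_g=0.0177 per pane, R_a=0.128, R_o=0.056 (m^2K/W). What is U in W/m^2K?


Total thermal resistance (series):
  R_total = R_in + R_glass + R_air + R_glass + R_out
  R_total = 0.117 + 0.0177 + 0.128 + 0.0177 + 0.056 = 0.3364 m^2K/W
U-value = 1 / R_total = 1 / 0.3364 = 2.973 W/m^2K

2.973 W/m^2K


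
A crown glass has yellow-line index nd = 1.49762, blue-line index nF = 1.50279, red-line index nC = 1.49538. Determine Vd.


Abbe number formula: Vd = (nd - 1) / (nF - nC)
  nd - 1 = 1.49762 - 1 = 0.49762
  nF - nC = 1.50279 - 1.49538 = 0.00741
  Vd = 0.49762 / 0.00741 = 67.16

67.16


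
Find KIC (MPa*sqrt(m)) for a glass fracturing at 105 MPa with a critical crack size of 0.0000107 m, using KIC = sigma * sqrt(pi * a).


Fracture toughness: KIC = sigma * sqrt(pi * a)
  pi * a = pi * 0.0000107 = 0.000033615
  sqrt(pi * a) = 0.005798
  KIC = 105 * 0.005798 = 0.609 MPa*sqrt(m)

0.609 MPa*sqrt(m)


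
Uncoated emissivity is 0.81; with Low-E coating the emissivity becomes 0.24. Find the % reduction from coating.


Percentage reduction = (1 - coated/uncoated) * 100
  Ratio = 0.24 / 0.81 = 0.2963
  Reduction = (1 - 0.2963) * 100 = 70.4%

70.4%


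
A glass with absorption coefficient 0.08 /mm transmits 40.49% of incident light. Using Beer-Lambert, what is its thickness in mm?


Rearrange T = exp(-alpha * thickness):
  thickness = -ln(T) / alpha
  T = 40.49/100 = 0.4049
  ln(T) = -0.90412
  -ln(T) = 0.90412
  thickness = 0.90412 / 0.08 = 11.3 mm

11.3 mm


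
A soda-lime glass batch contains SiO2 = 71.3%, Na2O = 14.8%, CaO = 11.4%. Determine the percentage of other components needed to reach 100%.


Sum the three major oxides:
  SiO2 + Na2O + CaO = 71.3 + 14.8 + 11.4 = 97.5%
Subtract from 100%:
  Others = 100 - 97.5 = 2.5%

2.5%


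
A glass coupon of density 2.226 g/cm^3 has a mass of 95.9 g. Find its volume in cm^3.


Rearrange rho = m / V:
  V = m / rho
  V = 95.9 / 2.226 = 43.082 cm^3

43.082 cm^3


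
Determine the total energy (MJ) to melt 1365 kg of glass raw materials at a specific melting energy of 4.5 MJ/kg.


Total energy = mass * specific energy
  E = 1365 * 4.5 = 6142.5 MJ

6142.5 MJ


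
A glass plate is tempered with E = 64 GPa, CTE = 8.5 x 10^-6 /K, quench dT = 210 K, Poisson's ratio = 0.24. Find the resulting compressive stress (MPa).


Tempering stress: sigma = E * alpha * dT / (1 - nu)
  E (MPa) = 64 * 1000 = 64000
  Numerator = 64000 * (8.5 x 10^-6) * 210 = 114.24
  Denominator = 1 - 0.24 = 0.76
  sigma = 114.24 / 0.76 = 150.3 MPa

150.3 MPa


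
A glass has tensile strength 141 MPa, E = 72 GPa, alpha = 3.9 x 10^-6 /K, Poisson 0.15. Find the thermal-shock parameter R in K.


Thermal shock resistance: R = sigma * (1 - nu) / (E * alpha)
  Numerator = 141 * (1 - 0.15) = 119.85
  Denominator = 72 * 1000 * (3.9 x 10^-6) = 0.2808
  R = 119.85 / 0.2808 = 426.8 K

426.8 K


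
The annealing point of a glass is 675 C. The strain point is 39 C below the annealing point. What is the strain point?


Strain point = annealing point - difference:
  T_strain = 675 - 39 = 636 C

636 C


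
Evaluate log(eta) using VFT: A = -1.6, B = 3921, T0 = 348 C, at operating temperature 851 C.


VFT equation: log(eta) = A + B / (T - T0)
  T - T0 = 851 - 348 = 503
  B / (T - T0) = 3921 / 503 = 7.795
  log(eta) = -1.6 + 7.795 = 6.195

6.195


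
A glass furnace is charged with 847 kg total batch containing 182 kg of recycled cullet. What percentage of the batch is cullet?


Cullet ratio = (cullet mass / total batch mass) * 100
  Ratio = 182 / 847 * 100 = 21.49%

21.49%


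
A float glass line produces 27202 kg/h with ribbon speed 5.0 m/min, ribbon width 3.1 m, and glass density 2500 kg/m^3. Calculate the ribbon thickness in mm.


Ribbon cross-section from mass balance:
  Volume rate = throughput / density = 27202 / 2500 = 10.8808 m^3/h
  thickness = volume rate / (speed * 60 * width), i.e.
  thickness = throughput / (60 * speed * width * density) * 1000
  thickness = 27202 / (60 * 5.0 * 3.1 * 2500) * 1000 = 11.7 mm

11.7 mm


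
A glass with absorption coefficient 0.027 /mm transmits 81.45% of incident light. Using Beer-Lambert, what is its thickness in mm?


Rearrange T = exp(-alpha * thickness):
  thickness = -ln(T) / alpha
  T = 81.45/100 = 0.8145
  ln(T) = -0.20518
  -ln(T) = 0.20518
  thickness = 0.20518 / 0.027 = 7.6 mm

7.6 mm


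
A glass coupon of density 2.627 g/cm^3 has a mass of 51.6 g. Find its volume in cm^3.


Rearrange rho = m / V:
  V = m / rho
  V = 51.6 / 2.627 = 19.642 cm^3

19.642 cm^3


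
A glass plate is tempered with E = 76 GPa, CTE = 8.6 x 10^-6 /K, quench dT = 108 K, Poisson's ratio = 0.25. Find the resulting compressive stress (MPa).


Tempering stress: sigma = E * alpha * dT / (1 - nu)
  E (MPa) = 76 * 1000 = 76000
  Numerator = 76000 * (8.6 x 10^-6) * 108 = 70.5888
  Denominator = 1 - 0.25 = 0.75
  sigma = 70.5888 / 0.75 = 94.1 MPa

94.1 MPa


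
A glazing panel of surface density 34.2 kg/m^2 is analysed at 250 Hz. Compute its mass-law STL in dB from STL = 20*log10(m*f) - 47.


Mass law: STL = 20 * log10(m * f) - 47
  m * f = 34.2 * 250 = 8550
  log10(8550) = 3.93197
  STL = 20 * 3.93197 - 47 = 78.6394 - 47 = 31.6 dB

31.6 dB


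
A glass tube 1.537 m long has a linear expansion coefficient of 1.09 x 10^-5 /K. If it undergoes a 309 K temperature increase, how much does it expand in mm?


Thermal expansion formula: dL = alpha * L0 * dT
  dL = (1.09 x 10^-5) * 1.537 * 309 = 0.00517677 m
Convert to mm: 0.00517677 * 1000 = 5.1768 mm

5.1768 mm


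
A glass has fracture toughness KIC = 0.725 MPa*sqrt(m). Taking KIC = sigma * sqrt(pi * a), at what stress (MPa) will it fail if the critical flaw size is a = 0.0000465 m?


Rearrange KIC = sigma * sqrt(pi * a):
  sigma = KIC / sqrt(pi * a)
  sqrt(pi * 0.0000465) = 0.012087
  sigma = 0.725 / 0.012087 = 59.98 MPa

59.98 MPa


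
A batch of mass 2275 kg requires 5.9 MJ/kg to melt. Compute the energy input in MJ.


Total energy = mass * specific energy
  E = 2275 * 5.9 = 13422.5 MJ

13422.5 MJ


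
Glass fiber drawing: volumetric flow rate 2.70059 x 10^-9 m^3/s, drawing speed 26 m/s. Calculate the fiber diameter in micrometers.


Cross-sectional area from continuity:
  A = Q / v = 2.70059 x 10^-9 / 26 = 1.038688 x 10^-10 m^2
Diameter from circular cross-section:
  d = sqrt(4A / pi) * 10^6 (m -> um)
  d = sqrt(4 * 1.038688 x 10^-10 / pi) * 10^6 = 11.5 um

11.5 um


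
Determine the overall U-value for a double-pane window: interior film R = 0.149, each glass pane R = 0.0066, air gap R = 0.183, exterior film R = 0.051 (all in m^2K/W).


Total thermal resistance (series):
  R_total = R_in + R_glass + R_air + R_glass + R_out
  R_total = 0.149 + 0.0066 + 0.183 + 0.0066 + 0.051 = 0.3962 m^2K/W
U-value = 1 / R_total = 1 / 0.3962 = 2.524 W/m^2K

2.524 W/m^2K


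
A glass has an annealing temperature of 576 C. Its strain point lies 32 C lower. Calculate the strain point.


Strain point = annealing point - difference:
  T_strain = 576 - 32 = 544 C

544 C


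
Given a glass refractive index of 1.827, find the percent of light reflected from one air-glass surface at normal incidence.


Fresnel reflectance at normal incidence:
  R = ((n - 1)/(n + 1))^2
  (n - 1)/(n + 1) = (1.827 - 1)/(1.827 + 1) = 0.292536
  R = 0.292536^2 = 0.0855773
  R(%) = 0.0855773 * 100 = 8.558%

8.558%


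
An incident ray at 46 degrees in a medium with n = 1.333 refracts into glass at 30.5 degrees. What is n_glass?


Apply Snell's law: n1 * sin(theta1) = n2 * sin(theta2)
  n2 = n1 * sin(theta1) / sin(theta2)
  sin(46) = 0.71934
  sin(30.5) = 0.507538
  n2 = 1.333 * 0.71934 / 0.507538 = 1.8893

1.8893


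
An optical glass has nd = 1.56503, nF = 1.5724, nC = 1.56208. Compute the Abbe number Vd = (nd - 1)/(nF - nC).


Abbe number formula: Vd = (nd - 1) / (nF - nC)
  nd - 1 = 1.56503 - 1 = 0.56503
  nF - nC = 1.5724 - 1.56208 = 0.01032
  Vd = 0.56503 / 0.01032 = 54.75

54.75


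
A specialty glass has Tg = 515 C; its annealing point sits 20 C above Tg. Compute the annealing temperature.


The annealing temperature is Tg plus the offset:
  T_anneal = 515 + 20 = 535 C

535 C


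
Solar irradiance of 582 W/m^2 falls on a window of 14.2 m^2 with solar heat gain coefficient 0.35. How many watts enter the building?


Solar heat gain: Q = Area * SHGC * Irradiance
  Q = 14.2 * 0.35 * 582 = 2892.5 W

2892.5 W


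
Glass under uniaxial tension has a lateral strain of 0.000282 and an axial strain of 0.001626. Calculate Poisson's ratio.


Poisson's ratio: nu = lateral strain / axial strain
  nu = 0.000282 / 0.001626 = 0.1734

0.1734


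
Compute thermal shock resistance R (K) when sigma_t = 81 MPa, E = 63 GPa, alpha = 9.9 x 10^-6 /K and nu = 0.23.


Thermal shock resistance: R = sigma * (1 - nu) / (E * alpha)
  Numerator = 81 * (1 - 0.23) = 62.37
  Denominator = 63 * 1000 * (9.9 x 10^-6) = 0.6237
  R = 62.37 / 0.6237 = 100.0 K

100.0 K


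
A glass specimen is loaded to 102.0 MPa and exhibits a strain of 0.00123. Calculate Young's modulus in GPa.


Young's modulus: E = stress / strain
  E = 102.0 MPa / 0.00123 = 82926.83 MPa
Convert to GPa: 82926.83 / 1000 = 82.93 GPa

82.93 GPa


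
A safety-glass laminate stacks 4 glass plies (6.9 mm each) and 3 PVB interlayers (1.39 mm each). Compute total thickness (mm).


Total thickness = glass contribution + PVB contribution
  Glass: 4 * 6.9 = 27.6 mm
  PVB: 3 * 1.39 = 4.17 mm
  Total = 27.6 + 4.17 = 31.77 mm

31.77 mm


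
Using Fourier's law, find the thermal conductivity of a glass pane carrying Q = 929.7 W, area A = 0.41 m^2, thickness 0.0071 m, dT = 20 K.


Fourier's law rearranged: k = Q * t / (A * dT)
  Numerator = 929.7 * 0.0071 = 6.60087
  Denominator = 0.41 * 20 = 8.2
  k = 6.60087 / 8.2 = 0.805 W/mK

0.805 W/mK


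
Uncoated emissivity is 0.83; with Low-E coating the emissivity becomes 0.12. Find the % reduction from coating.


Percentage reduction = (1 - coated/uncoated) * 100
  Ratio = 0.12 / 0.83 = 0.1446
  Reduction = (1 - 0.1446) * 100 = 85.5%

85.5%


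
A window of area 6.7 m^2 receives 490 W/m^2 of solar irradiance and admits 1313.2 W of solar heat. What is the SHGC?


Rearrange Q = Area * SHGC * Irradiance:
  SHGC = Q / (Area * Irradiance)
  SHGC = 1313.2 / (6.7 * 490) = 0.4

0.4


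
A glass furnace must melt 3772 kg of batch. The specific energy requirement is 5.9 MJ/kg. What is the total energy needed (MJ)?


Total energy = mass * specific energy
  E = 3772 * 5.9 = 22254.8 MJ

22254.8 MJ


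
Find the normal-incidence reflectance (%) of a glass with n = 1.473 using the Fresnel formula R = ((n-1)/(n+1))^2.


Fresnel reflectance at normal incidence:
  R = ((n - 1)/(n + 1))^2
  (n - 1)/(n + 1) = (1.473 - 1)/(1.473 + 1) = 0.191266
  R = 0.191266^2 = 0.0365827
  R(%) = 0.0365827 * 100 = 3.658%

3.658%


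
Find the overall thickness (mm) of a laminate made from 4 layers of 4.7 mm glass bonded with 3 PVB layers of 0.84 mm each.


Total thickness = glass contribution + PVB contribution
  Glass: 4 * 4.7 = 18.8 mm
  PVB: 3 * 0.84 = 2.52 mm
  Total = 18.8 + 2.52 = 21.32 mm

21.32 mm


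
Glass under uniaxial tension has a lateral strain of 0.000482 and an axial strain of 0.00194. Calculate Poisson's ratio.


Poisson's ratio: nu = lateral strain / axial strain
  nu = 0.000482 / 0.00194 = 0.2485

0.2485


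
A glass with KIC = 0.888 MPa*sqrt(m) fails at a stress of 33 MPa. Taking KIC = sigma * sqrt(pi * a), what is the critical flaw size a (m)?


Rearrange KIC = sigma * sqrt(pi * a):
  sqrt(pi * a) = KIC / sigma
  sqrt(pi * a) = 0.888 / 33 = 0.026909
  a = (KIC / sigma)^2 / pi
  a = 0.026909^2 / pi = 0.0002305 m

0.0002305 m


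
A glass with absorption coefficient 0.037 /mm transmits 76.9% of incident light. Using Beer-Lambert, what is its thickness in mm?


Rearrange T = exp(-alpha * thickness):
  thickness = -ln(T) / alpha
  T = 76.9/100 = 0.769
  ln(T) = -0.26266
  -ln(T) = 0.26266
  thickness = 0.26266 / 0.037 = 7.1 mm

7.1 mm


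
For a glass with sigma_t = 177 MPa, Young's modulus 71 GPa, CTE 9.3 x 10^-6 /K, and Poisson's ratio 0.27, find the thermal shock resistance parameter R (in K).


Thermal shock resistance: R = sigma * (1 - nu) / (E * alpha)
  Numerator = 177 * (1 - 0.27) = 129.21
  Denominator = 71 * 1000 * (9.3 x 10^-6) = 0.6603
  R = 129.21 / 0.6603 = 195.7 K

195.7 K


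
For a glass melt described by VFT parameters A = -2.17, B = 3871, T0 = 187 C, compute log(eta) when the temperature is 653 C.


VFT equation: log(eta) = A + B / (T - T0)
  T - T0 = 653 - 187 = 466
  B / (T - T0) = 3871 / 466 = 8.307
  log(eta) = -2.17 + 8.307 = 6.137

6.137


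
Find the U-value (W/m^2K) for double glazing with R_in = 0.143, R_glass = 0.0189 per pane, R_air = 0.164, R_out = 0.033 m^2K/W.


Total thermal resistance (series):
  R_total = R_in + R_glass + R_air + R_glass + R_out
  R_total = 0.143 + 0.0189 + 0.164 + 0.0189 + 0.033 = 0.3778 m^2K/W
U-value = 1 / R_total = 1 / 0.3778 = 2.647 W/m^2K

2.647 W/m^2K


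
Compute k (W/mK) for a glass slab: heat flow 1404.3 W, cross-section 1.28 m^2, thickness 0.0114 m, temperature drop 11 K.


Fourier's law rearranged: k = Q * t / (A * dT)
  Numerator = 1404.3 * 0.0114 = 16.00902
  Denominator = 1.28 * 11 = 14.08
  k = 16.00902 / 14.08 = 1.137 W/mK

1.137 W/mK


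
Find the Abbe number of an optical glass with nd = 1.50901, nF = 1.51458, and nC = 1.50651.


Abbe number formula: Vd = (nd - 1) / (nF - nC)
  nd - 1 = 1.50901 - 1 = 0.50901
  nF - nC = 1.51458 - 1.50651 = 0.00807
  Vd = 0.50901 / 0.00807 = 63.07

63.07


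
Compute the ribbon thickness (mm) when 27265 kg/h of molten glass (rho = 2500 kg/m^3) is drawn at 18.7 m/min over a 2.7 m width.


Ribbon cross-section from mass balance:
  Volume rate = throughput / density = 27265 / 2500 = 10.906 m^3/h
  thickness = volume rate / (speed * 60 * width), i.e.
  thickness = throughput / (60 * speed * width * density) * 1000
  thickness = 27265 / (60 * 18.7 * 2.7 * 2500) * 1000 = 3.6 mm

3.6 mm


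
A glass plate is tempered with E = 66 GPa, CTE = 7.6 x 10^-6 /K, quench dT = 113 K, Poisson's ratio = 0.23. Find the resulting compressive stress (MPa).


Tempering stress: sigma = E * alpha * dT / (1 - nu)
  E (MPa) = 66 * 1000 = 66000
  Numerator = 66000 * (7.6 x 10^-6) * 113 = 56.6808
  Denominator = 1 - 0.23 = 0.77
  sigma = 56.6808 / 0.77 = 73.6 MPa

73.6 MPa


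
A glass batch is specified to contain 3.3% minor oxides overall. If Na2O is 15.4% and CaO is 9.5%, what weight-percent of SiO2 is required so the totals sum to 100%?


Known pieces sum to 100%:
  SiO2 = 100 - (others + Na2O + CaO)
  SiO2 = 100 - (3.3 + 15.4 + 9.5) = 71.8%

71.8%


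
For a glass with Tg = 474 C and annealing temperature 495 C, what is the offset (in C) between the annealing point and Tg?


Offset = T_anneal - Tg:
  offset = 495 - 474 = 21 C

21 C


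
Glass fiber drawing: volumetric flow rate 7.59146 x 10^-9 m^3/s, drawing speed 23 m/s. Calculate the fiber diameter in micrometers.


Cross-sectional area from continuity:
  A = Q / v = 7.59146 x 10^-9 / 23 = 3.300635 x 10^-10 m^2
Diameter from circular cross-section:
  d = sqrt(4A / pi) * 10^6 (m -> um)
  d = sqrt(4 * 3.300635 x 10^-10 / pi) * 10^6 = 20.5 um

20.5 um


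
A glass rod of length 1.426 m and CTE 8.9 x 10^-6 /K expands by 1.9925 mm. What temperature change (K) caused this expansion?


Rearrange dL = alpha * L0 * dT for dT:
  dT = dL / (alpha * L0)
  dL (m) = 1.9925 / 1000 = 0.0019925
  dT = 0.0019925 / ((8.9 x 10^-6) * 1.426) = 157.0 K

157.0 K


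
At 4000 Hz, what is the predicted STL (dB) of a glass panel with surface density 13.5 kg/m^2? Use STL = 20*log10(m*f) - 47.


Mass law: STL = 20 * log10(m * f) - 47
  m * f = 13.5 * 4000 = 54000
  log10(54000) = 4.73239
  STL = 20 * 4.73239 - 47 = 94.6478 - 47 = 47.6 dB

47.6 dB


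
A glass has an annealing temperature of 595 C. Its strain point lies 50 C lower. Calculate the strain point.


Strain point = annealing point - difference:
  T_strain = 595 - 50 = 545 C

545 C


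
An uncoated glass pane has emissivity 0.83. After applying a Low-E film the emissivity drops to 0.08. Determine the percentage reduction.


Percentage reduction = (1 - coated/uncoated) * 100
  Ratio = 0.08 / 0.83 = 0.0964
  Reduction = (1 - 0.0964) * 100 = 90.4%

90.4%


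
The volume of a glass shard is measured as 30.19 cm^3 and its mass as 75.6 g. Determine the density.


Use the definition of density:
  rho = mass / volume
  rho = 75.6 / 30.19 = 2.504 g/cm^3

2.504 g/cm^3


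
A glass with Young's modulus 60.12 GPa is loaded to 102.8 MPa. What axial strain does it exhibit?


Rearrange E = sigma / epsilon:
  epsilon = sigma / E
  E (MPa) = 60.12 * 1000 = 60120
  epsilon = 102.8 / 60120 = 0.00171

0.00171


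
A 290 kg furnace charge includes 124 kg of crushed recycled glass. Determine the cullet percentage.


Cullet ratio = (cullet mass / total batch mass) * 100
  Ratio = 124 / 290 * 100 = 42.76%

42.76%


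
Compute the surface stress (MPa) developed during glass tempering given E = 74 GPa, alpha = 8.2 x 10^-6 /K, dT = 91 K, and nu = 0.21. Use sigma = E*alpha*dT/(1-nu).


Tempering stress: sigma = E * alpha * dT / (1 - nu)
  E (MPa) = 74 * 1000 = 74000
  Numerator = 74000 * (8.2 x 10^-6) * 91 = 55.2188
  Denominator = 1 - 0.21 = 0.79
  sigma = 55.2188 / 0.79 = 69.9 MPa

69.9 MPa


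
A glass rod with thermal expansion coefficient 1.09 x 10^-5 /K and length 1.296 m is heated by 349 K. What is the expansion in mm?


Thermal expansion formula: dL = alpha * L0 * dT
  dL = (1.09 x 10^-5) * 1.296 * 349 = 0.00493011 m
Convert to mm: 0.00493011 * 1000 = 4.9301 mm

4.9301 mm


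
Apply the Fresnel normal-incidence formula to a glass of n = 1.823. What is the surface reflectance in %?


Fresnel reflectance at normal incidence:
  R = ((n - 1)/(n + 1))^2
  (n - 1)/(n + 1) = (1.823 - 1)/(1.823 + 1) = 0.291534
  R = 0.291534^2 = 0.0849921
  R(%) = 0.0849921 * 100 = 8.499%

8.499%


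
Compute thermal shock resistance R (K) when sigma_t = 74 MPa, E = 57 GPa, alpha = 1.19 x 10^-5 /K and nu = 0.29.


Thermal shock resistance: R = sigma * (1 - nu) / (E * alpha)
  Numerator = 74 * (1 - 0.29) = 52.54
  Denominator = 57 * 1000 * (1.19 x 10^-5) = 0.6783
  R = 52.54 / 0.6783 = 77.5 K

77.5 K


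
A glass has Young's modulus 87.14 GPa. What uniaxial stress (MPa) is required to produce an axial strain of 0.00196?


Rearrange E = sigma / epsilon:
  sigma = E * epsilon
  E (MPa) = 87.14 * 1000 = 87140
  sigma = 87140 * 0.00196 = 170.79 MPa

170.79 MPa


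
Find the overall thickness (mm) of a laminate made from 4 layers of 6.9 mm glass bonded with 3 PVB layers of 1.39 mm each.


Total thickness = glass contribution + PVB contribution
  Glass: 4 * 6.9 = 27.6 mm
  PVB: 3 * 1.39 = 4.17 mm
  Total = 27.6 + 4.17 = 31.77 mm

31.77 mm


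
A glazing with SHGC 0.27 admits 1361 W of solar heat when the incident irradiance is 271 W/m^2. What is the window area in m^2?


Rearrange Q = Area * SHGC * Irradiance:
  Area = Q / (SHGC * Irradiance)
  Area = 1361 / (0.27 * 271) = 18.6 m^2

18.6 m^2


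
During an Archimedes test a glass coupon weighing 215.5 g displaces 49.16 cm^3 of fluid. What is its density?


Use the definition of density:
  rho = mass / volume
  rho = 215.5 / 49.16 = 4.384 g/cm^3

4.384 g/cm^3


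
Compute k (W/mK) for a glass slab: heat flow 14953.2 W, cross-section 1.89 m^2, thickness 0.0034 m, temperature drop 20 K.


Fourier's law rearranged: k = Q * t / (A * dT)
  Numerator = 14953.2 * 0.0034 = 50.84088
  Denominator = 1.89 * 20 = 37.8
  k = 50.84088 / 37.8 = 1.345 W/mK

1.345 W/mK


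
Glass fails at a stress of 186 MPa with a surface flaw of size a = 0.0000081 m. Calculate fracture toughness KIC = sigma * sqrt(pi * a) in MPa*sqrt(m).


Fracture toughness: KIC = sigma * sqrt(pi * a)
  pi * a = pi * 0.0000081 = 0.000025447
  sqrt(pi * a) = 0.005045
  KIC = 186 * 0.005045 = 0.938 MPa*sqrt(m)

0.938 MPa*sqrt(m)


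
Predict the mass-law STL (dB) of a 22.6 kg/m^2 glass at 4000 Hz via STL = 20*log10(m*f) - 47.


Mass law: STL = 20 * log10(m * f) - 47
  m * f = 22.6 * 4000 = 90400
  log10(90400) = 4.95617
  STL = 20 * 4.95617 - 47 = 99.1234 - 47 = 52.1 dB

52.1 dB


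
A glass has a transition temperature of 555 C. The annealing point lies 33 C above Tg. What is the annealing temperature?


The annealing temperature is Tg plus the offset:
  T_anneal = 555 + 33 = 588 C

588 C


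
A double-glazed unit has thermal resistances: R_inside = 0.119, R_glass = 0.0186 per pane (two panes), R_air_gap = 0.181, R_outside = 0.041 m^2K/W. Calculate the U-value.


Total thermal resistance (series):
  R_total = R_in + R_glass + R_air + R_glass + R_out
  R_total = 0.119 + 0.0186 + 0.181 + 0.0186 + 0.041 = 0.3782 m^2K/W
U-value = 1 / R_total = 1 / 0.3782 = 2.644 W/m^2K

2.644 W/m^2K


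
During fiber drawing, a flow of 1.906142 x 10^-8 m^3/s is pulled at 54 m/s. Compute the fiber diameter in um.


Cross-sectional area from continuity:
  A = Q / v = 1.906142 x 10^-8 / 54 = 3.529893 x 10^-10 m^2
Diameter from circular cross-section:
  d = sqrt(4A / pi) * 10^6 (m -> um)
  d = sqrt(4 * 3.529893 x 10^-10 / pi) * 10^6 = 21.2 um

21.2 um


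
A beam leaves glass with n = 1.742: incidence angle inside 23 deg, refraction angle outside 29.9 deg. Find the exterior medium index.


Apply Snell's law: n1 * sin(theta1) = n2 * sin(theta2)
  n2 = n1 * sin(theta1) / sin(theta2)
  sin(23) = 0.390731
  sin(29.9) = 0.498488
  n2 = 1.742 * 0.390731 / 0.498488 = 1.3654

1.3654


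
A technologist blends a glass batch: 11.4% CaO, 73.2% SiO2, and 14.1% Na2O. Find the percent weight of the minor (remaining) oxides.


Sum the three major oxides:
  SiO2 + Na2O + CaO = 73.2 + 14.1 + 11.4 = 98.7%
Subtract from 100%:
  Others = 100 - 98.7 = 1.3%

1.3%


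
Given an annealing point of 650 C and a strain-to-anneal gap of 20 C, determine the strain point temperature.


Strain point = annealing point - difference:
  T_strain = 650 - 20 = 630 C

630 C


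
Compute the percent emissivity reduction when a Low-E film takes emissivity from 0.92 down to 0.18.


Percentage reduction = (1 - coated/uncoated) * 100
  Ratio = 0.18 / 0.92 = 0.1957
  Reduction = (1 - 0.1957) * 100 = 80.4%

80.4%


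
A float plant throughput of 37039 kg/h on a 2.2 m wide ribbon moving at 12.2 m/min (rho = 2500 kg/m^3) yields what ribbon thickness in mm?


Ribbon cross-section from mass balance:
  Volume rate = throughput / density = 37039 / 2500 = 14.8156 m^3/h
  thickness = volume rate / (speed * 60 * width), i.e.
  thickness = throughput / (60 * speed * width * density) * 1000
  thickness = 37039 / (60 * 12.2 * 2.2 * 2500) * 1000 = 9.2 mm

9.2 mm


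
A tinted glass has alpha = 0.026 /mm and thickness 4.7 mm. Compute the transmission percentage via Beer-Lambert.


Beer-Lambert law: T = exp(-alpha * thickness)
  exponent = -0.026 * 4.7 = -0.1222
  T = exp(-0.1222) = 0.885
  Percentage = 0.885 * 100 = 88.5%

88.5%


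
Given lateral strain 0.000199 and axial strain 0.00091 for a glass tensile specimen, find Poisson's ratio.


Poisson's ratio: nu = lateral strain / axial strain
  nu = 0.000199 / 0.00091 = 0.2187

0.2187


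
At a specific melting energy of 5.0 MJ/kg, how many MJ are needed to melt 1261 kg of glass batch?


Total energy = mass * specific energy
  E = 1261 * 5.0 = 6305 MJ

6305 MJ


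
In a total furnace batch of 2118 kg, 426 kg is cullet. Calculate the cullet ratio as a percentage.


Cullet ratio = (cullet mass / total batch mass) * 100
  Ratio = 426 / 2118 * 100 = 20.11%

20.11%


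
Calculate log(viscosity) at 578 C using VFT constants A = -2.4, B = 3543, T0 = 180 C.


VFT equation: log(eta) = A + B / (T - T0)
  T - T0 = 578 - 180 = 398
  B / (T - T0) = 3543 / 398 = 8.902
  log(eta) = -2.4 + 8.902 = 6.502

6.502


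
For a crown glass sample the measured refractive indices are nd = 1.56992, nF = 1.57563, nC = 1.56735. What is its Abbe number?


Abbe number formula: Vd = (nd - 1) / (nF - nC)
  nd - 1 = 1.56992 - 1 = 0.56992
  nF - nC = 1.57563 - 1.56735 = 0.00828
  Vd = 0.56992 / 0.00828 = 68.83

68.83


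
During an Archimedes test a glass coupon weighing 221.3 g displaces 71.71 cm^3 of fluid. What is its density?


Use the definition of density:
  rho = mass / volume
  rho = 221.3 / 71.71 = 3.086 g/cm^3

3.086 g/cm^3


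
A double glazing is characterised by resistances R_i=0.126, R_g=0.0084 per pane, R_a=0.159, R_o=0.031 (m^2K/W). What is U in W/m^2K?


Total thermal resistance (series):
  R_total = R_in + R_glass + R_air + R_glass + R_out
  R_total = 0.126 + 0.0084 + 0.159 + 0.0084 + 0.031 = 0.3328 m^2K/W
U-value = 1 / R_total = 1 / 0.3328 = 3.005 W/m^2K

3.005 W/m^2K


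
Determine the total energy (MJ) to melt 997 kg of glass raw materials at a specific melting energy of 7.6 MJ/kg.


Total energy = mass * specific energy
  E = 997 * 7.6 = 7577.2 MJ

7577.2 MJ


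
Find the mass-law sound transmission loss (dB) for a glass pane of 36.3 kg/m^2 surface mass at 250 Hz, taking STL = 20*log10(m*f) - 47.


Mass law: STL = 20 * log10(m * f) - 47
  m * f = 36.3 * 250 = 9075
  log10(9075) = 3.95785
  STL = 20 * 3.95785 - 47 = 79.157 - 47 = 32.2 dB

32.2 dB


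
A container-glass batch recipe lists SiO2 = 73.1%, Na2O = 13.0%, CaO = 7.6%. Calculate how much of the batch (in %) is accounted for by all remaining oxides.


Sum the three major oxides:
  SiO2 + Na2O + CaO = 73.1 + 13.0 + 7.6 = 93.7%
Subtract from 100%:
  Others = 100 - 93.7 = 6.3%

6.3%


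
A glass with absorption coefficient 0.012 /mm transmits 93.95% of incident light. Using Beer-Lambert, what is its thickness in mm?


Rearrange T = exp(-alpha * thickness):
  thickness = -ln(T) / alpha
  T = 93.95/100 = 0.9395
  ln(T) = -0.06241
  -ln(T) = 0.06241
  thickness = 0.06241 / 0.012 = 5.2 mm

5.2 mm


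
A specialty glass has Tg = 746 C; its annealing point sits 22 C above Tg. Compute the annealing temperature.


The annealing temperature is Tg plus the offset:
  T_anneal = 746 + 22 = 768 C

768 C


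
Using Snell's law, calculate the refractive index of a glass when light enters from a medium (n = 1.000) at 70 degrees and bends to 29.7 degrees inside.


Apply Snell's law: n1 * sin(theta1) = n2 * sin(theta2)
  n2 = n1 * sin(theta1) / sin(theta2)
  sin(70) = 0.939693
  sin(29.7) = 0.495459
  n2 = 1.000 * 0.939693 / 0.495459 = 1.8966

1.8966


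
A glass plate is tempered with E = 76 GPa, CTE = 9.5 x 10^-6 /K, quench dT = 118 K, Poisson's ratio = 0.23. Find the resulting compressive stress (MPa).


Tempering stress: sigma = E * alpha * dT / (1 - nu)
  E (MPa) = 76 * 1000 = 76000
  Numerator = 76000 * (9.5 x 10^-6) * 118 = 85.196
  Denominator = 1 - 0.23 = 0.77
  sigma = 85.196 / 0.77 = 110.6 MPa

110.6 MPa


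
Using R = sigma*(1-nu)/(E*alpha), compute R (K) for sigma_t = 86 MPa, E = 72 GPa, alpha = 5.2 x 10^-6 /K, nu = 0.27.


Thermal shock resistance: R = sigma * (1 - nu) / (E * alpha)
  Numerator = 86 * (1 - 0.27) = 62.78
  Denominator = 72 * 1000 * (5.2 x 10^-6) = 0.3744
  R = 62.78 / 0.3744 = 167.7 K

167.7 K


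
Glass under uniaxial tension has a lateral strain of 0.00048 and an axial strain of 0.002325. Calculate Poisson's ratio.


Poisson's ratio: nu = lateral strain / axial strain
  nu = 0.00048 / 0.002325 = 0.2065

0.2065


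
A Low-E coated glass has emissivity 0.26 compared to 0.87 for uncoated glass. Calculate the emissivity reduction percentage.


Percentage reduction = (1 - coated/uncoated) * 100
  Ratio = 0.26 / 0.87 = 0.2989
  Reduction = (1 - 0.2989) * 100 = 70.1%

70.1%


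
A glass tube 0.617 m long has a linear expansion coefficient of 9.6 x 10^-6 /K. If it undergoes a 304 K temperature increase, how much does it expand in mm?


Thermal expansion formula: dL = alpha * L0 * dT
  dL = (9.6 x 10^-6) * 0.617 * 304 = 0.00180065 m
Convert to mm: 0.00180065 * 1000 = 1.8007 mm

1.8007 mm


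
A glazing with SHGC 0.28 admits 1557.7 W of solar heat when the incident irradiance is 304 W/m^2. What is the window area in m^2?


Rearrange Q = Area * SHGC * Irradiance:
  Area = Q / (SHGC * Irradiance)
  Area = 1557.7 / (0.28 * 304) = 18.3 m^2

18.3 m^2


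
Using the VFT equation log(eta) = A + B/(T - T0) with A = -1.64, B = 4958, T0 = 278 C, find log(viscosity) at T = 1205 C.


VFT equation: log(eta) = A + B / (T - T0)
  T - T0 = 1205 - 278 = 927
  B / (T - T0) = 4958 / 927 = 5.348
  log(eta) = -1.64 + 5.348 = 3.708

3.708


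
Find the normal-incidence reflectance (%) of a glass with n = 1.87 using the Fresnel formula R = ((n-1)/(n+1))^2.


Fresnel reflectance at normal incidence:
  R = ((n - 1)/(n + 1))^2
  (n - 1)/(n + 1) = (1.87 - 1)/(1.87 + 1) = 0.303136
  R = 0.303136^2 = 0.0918914
  R(%) = 0.0918914 * 100 = 9.189%

9.189%


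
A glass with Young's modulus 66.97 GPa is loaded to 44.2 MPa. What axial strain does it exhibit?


Rearrange E = sigma / epsilon:
  epsilon = sigma / E
  E (MPa) = 66.97 * 1000 = 66970
  epsilon = 44.2 / 66970 = 0.00066

0.00066


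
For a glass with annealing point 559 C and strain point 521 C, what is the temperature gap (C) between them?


Gap = T_anneal - T_strain:
  gap = 559 - 521 = 38 C

38 C


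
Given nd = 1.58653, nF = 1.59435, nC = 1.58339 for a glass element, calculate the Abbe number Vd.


Abbe number formula: Vd = (nd - 1) / (nF - nC)
  nd - 1 = 1.58653 - 1 = 0.58653
  nF - nC = 1.59435 - 1.58339 = 0.01096
  Vd = 0.58653 / 0.01096 = 53.52

53.52


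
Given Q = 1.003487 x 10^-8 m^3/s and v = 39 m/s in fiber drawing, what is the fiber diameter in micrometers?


Cross-sectional area from continuity:
  A = Q / v = 1.003487 x 10^-8 / 39 = 2.573044 x 10^-10 m^2
Diameter from circular cross-section:
  d = sqrt(4A / pi) * 10^6 (m -> um)
  d = sqrt(4 * 2.573044 x 10^-10 / pi) * 10^6 = 18.1 um

18.1 um


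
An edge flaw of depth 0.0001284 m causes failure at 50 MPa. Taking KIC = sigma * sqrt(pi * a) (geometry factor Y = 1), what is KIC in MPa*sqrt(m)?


Fracture toughness: KIC = sigma * sqrt(pi * a)
  pi * a = pi * 0.0001284 = 0.00040338
  sqrt(pi * a) = 0.020084
  KIC = 50 * 0.020084 = 1.004 MPa*sqrt(m)

1.004 MPa*sqrt(m)


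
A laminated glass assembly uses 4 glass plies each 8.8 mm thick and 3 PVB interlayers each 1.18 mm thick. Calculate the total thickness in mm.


Total thickness = glass contribution + PVB contribution
  Glass: 4 * 8.8 = 35.2 mm
  PVB: 3 * 1.18 = 3.54 mm
  Total = 35.2 + 3.54 = 38.74 mm

38.74 mm


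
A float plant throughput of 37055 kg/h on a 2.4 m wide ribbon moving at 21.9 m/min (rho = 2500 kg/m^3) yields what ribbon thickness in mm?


Ribbon cross-section from mass balance:
  Volume rate = throughput / density = 37055 / 2500 = 14.822 m^3/h
  thickness = volume rate / (speed * 60 * width), i.e.
  thickness = throughput / (60 * speed * width * density) * 1000
  thickness = 37055 / (60 * 21.9 * 2.4 * 2500) * 1000 = 4.7 mm

4.7 mm


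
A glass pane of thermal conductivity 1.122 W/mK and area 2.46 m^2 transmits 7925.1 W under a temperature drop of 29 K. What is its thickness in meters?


Fourier's law: t = k * A * dT / Q
  t = 1.122 * 2.46 * 29 / 7925.1
  t = 80.04348 / 7925.1 = 0.0101 m

0.0101 m


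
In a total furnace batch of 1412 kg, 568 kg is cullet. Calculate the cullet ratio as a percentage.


Cullet ratio = (cullet mass / total batch mass) * 100
  Ratio = 568 / 1412 * 100 = 40.23%

40.23%


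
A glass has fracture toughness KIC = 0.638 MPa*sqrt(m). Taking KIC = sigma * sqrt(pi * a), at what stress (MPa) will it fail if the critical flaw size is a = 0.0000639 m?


Rearrange KIC = sigma * sqrt(pi * a):
  sigma = KIC / sqrt(pi * a)
  sqrt(pi * 0.0000639) = 0.014169
  sigma = 0.638 / 0.014169 = 45.03 MPa

45.03 MPa


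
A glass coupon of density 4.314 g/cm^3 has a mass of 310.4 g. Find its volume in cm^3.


Rearrange rho = m / V:
  V = m / rho
  V = 310.4 / 4.314 = 71.952 cm^3

71.952 cm^3


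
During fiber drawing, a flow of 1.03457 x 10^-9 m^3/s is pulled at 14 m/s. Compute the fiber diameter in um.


Cross-sectional area from continuity:
  A = Q / v = 1.03457 x 10^-9 / 14 = 7.389786 x 10^-11 m^2
Diameter from circular cross-section:
  d = sqrt(4A / pi) * 10^6 (m -> um)
  d = sqrt(4 * 7.389786 x 10^-11 / pi) * 10^6 = 9.7 um

9.7 um


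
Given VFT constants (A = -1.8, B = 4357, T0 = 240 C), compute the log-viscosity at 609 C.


VFT equation: log(eta) = A + B / (T - T0)
  T - T0 = 609 - 240 = 369
  B / (T - T0) = 4357 / 369 = 11.808
  log(eta) = -1.8 + 11.808 = 10.008

10.008


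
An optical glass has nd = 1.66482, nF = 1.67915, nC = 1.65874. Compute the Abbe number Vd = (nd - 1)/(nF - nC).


Abbe number formula: Vd = (nd - 1) / (nF - nC)
  nd - 1 = 1.66482 - 1 = 0.66482
  nF - nC = 1.67915 - 1.65874 = 0.02041
  Vd = 0.66482 / 0.02041 = 32.57

32.57


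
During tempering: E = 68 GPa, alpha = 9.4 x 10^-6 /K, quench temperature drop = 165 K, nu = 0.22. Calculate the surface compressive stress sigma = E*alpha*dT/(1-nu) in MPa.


Tempering stress: sigma = E * alpha * dT / (1 - nu)
  E (MPa) = 68 * 1000 = 68000
  Numerator = 68000 * (9.4 x 10^-6) * 165 = 105.468
  Denominator = 1 - 0.22 = 0.78
  sigma = 105.468 / 0.78 = 135.2 MPa

135.2 MPa


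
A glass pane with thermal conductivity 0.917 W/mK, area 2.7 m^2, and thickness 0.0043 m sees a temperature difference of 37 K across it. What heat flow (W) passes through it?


Fourier's law: Q = k * A * dT / t
  Q = 0.917 * 2.7 * 37 / 0.0043
  Q = 91.6083 / 0.0043 = 21304.3 W

21304.3 W


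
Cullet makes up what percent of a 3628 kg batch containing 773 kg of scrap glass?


Cullet ratio = (cullet mass / total batch mass) * 100
  Ratio = 773 / 3628 * 100 = 21.31%

21.31%


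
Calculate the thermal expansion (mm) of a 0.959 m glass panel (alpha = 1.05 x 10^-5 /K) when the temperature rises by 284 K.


Thermal expansion formula: dL = alpha * L0 * dT
  dL = (1.05 x 10^-5) * 0.959 * 284 = 0.00285974 m
Convert to mm: 0.00285974 * 1000 = 2.8597 mm

2.8597 mm


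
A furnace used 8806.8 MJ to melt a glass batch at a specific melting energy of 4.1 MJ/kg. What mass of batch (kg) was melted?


Rearrange E = m * s for m:
  m = E / s
  m = 8806.8 / 4.1 = 2148.0 kg

2148.0 kg


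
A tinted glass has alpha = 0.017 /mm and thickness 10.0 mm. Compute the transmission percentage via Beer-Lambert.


Beer-Lambert law: T = exp(-alpha * thickness)
  exponent = -0.017 * 10.0 = -0.17
  T = exp(-0.17) = 0.8437
  Percentage = 0.8437 * 100 = 84.37%

84.37%


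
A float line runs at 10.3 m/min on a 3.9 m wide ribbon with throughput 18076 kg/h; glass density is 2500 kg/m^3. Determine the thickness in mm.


Ribbon cross-section from mass balance:
  Volume rate = throughput / density = 18076 / 2500 = 7.2304 m^3/h
  thickness = volume rate / (speed * 60 * width), i.e.
  thickness = throughput / (60 * speed * width * density) * 1000
  thickness = 18076 / (60 * 10.3 * 3.9 * 2500) * 1000 = 3.0 mm

3.0 mm


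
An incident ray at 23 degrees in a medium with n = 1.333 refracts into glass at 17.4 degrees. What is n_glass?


Apply Snell's law: n1 * sin(theta1) = n2 * sin(theta2)
  n2 = n1 * sin(theta1) / sin(theta2)
  sin(23) = 0.390731
  sin(17.4) = 0.299041
  n2 = 1.333 * 0.390731 / 0.299041 = 1.7417

1.7417


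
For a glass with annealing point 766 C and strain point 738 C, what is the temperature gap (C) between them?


Gap = T_anneal - T_strain:
  gap = 766 - 738 = 28 C

28 C


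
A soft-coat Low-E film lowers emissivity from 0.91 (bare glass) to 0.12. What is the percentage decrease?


Percentage reduction = (1 - coated/uncoated) * 100
  Ratio = 0.12 / 0.91 = 0.1319
  Reduction = (1 - 0.1319) * 100 = 86.8%

86.8%


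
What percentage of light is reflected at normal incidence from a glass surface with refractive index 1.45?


Fresnel reflectance at normal incidence:
  R = ((n - 1)/(n + 1))^2
  (n - 1)/(n + 1) = (1.45 - 1)/(1.45 + 1) = 0.183673
  R = 0.183673^2 = 0.0337358
  R(%) = 0.0337358 * 100 = 3.374%

3.374%


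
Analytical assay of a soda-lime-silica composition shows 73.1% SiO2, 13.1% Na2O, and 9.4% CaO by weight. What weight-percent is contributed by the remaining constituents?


Sum the three major oxides:
  SiO2 + Na2O + CaO = 73.1 + 13.1 + 9.4 = 95.6%
Subtract from 100%:
  Others = 100 - 95.6 = 4.4%

4.4%


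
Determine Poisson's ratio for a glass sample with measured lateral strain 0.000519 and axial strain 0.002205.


Poisson's ratio: nu = lateral strain / axial strain
  nu = 0.000519 / 0.002205 = 0.2354

0.2354


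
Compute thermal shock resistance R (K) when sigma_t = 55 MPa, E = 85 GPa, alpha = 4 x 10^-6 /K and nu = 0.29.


Thermal shock resistance: R = sigma * (1 - nu) / (E * alpha)
  Numerator = 55 * (1 - 0.29) = 39.05
  Denominator = 85 * 1000 * (4 x 10^-6) = 0.34
  R = 39.05 / 0.34 = 114.9 K

114.9 K
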